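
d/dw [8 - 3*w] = -3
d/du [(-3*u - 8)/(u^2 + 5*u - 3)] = (3*u^2 + 16*u + 49)/(u^4 + 10*u^3 + 19*u^2 - 30*u + 9)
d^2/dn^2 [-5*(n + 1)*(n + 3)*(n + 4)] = -30*n - 80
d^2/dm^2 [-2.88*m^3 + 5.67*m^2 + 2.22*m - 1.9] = 11.34 - 17.28*m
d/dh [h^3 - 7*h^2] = h*(3*h - 14)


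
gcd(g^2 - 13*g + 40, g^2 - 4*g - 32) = g - 8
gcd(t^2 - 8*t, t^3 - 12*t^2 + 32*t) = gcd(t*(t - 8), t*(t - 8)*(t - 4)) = t^2 - 8*t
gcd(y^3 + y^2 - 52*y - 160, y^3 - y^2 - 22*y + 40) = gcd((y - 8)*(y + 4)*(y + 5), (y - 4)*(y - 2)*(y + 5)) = y + 5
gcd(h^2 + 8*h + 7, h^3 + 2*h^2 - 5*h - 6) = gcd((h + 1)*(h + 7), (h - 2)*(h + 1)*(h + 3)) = h + 1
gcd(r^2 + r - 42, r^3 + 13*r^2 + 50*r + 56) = r + 7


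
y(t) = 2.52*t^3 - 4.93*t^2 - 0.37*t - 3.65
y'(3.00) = 38.09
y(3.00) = 18.91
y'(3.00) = 38.09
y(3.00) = 18.91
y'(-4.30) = 181.81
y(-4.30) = -293.57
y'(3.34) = 51.03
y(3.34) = 34.01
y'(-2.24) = 59.65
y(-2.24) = -55.88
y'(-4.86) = 226.11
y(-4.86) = -407.57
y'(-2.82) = 87.56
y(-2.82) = -98.32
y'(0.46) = -3.31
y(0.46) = -4.62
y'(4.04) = 83.19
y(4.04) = 80.56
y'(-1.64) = 36.13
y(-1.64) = -27.42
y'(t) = 7.56*t^2 - 9.86*t - 0.37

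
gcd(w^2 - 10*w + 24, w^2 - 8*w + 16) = w - 4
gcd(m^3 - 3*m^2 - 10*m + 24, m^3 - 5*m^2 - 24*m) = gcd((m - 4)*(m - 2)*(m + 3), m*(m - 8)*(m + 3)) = m + 3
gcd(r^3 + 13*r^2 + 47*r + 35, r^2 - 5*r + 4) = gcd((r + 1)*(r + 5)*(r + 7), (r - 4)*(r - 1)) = 1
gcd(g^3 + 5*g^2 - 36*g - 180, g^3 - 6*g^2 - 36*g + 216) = g^2 - 36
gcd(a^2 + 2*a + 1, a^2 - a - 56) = 1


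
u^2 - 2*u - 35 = (u - 7)*(u + 5)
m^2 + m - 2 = (m - 1)*(m + 2)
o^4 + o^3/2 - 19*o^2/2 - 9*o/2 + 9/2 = (o - 3)*(o - 1/2)*(o + 1)*(o + 3)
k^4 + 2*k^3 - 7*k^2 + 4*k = k*(k - 1)^2*(k + 4)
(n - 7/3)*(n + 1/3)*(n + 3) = n^3 + n^2 - 61*n/9 - 7/3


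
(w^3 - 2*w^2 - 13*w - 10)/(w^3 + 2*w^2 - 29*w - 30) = (w + 2)/(w + 6)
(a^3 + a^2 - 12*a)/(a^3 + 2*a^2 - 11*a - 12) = a/(a + 1)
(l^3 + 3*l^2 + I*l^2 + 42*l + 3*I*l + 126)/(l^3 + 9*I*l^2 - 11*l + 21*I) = (l^2 + l*(3 - 6*I) - 18*I)/(l^2 + 2*I*l + 3)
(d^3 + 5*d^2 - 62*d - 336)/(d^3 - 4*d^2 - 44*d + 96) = (d + 7)/(d - 2)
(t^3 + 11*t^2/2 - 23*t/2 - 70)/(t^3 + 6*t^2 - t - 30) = (t^2 + t/2 - 14)/(t^2 + t - 6)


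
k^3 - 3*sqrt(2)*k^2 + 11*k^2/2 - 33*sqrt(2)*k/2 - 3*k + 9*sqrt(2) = (k - 1/2)*(k + 6)*(k - 3*sqrt(2))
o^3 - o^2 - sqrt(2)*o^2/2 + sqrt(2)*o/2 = o*(o - 1)*(o - sqrt(2)/2)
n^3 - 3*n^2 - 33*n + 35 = (n - 7)*(n - 1)*(n + 5)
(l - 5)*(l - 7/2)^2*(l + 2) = l^4 - 10*l^3 + 93*l^2/4 + 133*l/4 - 245/2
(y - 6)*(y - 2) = y^2 - 8*y + 12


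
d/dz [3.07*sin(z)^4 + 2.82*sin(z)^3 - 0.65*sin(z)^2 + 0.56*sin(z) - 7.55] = (12.28*sin(z)^3 + 8.46*sin(z)^2 - 1.3*sin(z) + 0.56)*cos(z)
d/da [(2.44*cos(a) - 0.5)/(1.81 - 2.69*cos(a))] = -3.0714*sin(a)/(2.69*cos(a) - 1.81)^2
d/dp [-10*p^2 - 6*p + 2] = -20*p - 6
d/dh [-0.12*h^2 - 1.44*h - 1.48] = -0.24*h - 1.44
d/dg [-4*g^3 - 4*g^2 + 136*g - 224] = -12*g^2 - 8*g + 136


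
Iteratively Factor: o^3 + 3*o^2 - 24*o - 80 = (o + 4)*(o^2 - o - 20) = (o - 5)*(o + 4)*(o + 4)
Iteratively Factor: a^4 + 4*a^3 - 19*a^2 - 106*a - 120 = (a + 4)*(a^3 - 19*a - 30) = (a - 5)*(a + 4)*(a^2 + 5*a + 6) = (a - 5)*(a + 3)*(a + 4)*(a + 2)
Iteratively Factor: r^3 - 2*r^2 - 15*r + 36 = (r - 3)*(r^2 + r - 12) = (r - 3)^2*(r + 4)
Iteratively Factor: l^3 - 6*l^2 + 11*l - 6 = (l - 1)*(l^2 - 5*l + 6) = (l - 2)*(l - 1)*(l - 3)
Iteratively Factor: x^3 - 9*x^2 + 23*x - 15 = (x - 5)*(x^2 - 4*x + 3) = (x - 5)*(x - 1)*(x - 3)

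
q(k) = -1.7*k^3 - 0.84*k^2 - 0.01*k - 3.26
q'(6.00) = -193.69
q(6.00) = -400.76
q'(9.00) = -428.23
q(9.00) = -1310.69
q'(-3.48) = -55.93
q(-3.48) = 58.25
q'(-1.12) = -4.53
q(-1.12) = -1.91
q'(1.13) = -8.42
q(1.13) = -6.80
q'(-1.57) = -9.94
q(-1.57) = 1.26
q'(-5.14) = -126.11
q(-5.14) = 205.45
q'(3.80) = -80.04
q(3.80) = -108.71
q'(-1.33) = -6.80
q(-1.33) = -0.73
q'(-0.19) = 0.13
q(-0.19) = -3.28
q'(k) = -5.1*k^2 - 1.68*k - 0.01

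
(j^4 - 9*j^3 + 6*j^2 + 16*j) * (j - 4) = j^5 - 13*j^4 + 42*j^3 - 8*j^2 - 64*j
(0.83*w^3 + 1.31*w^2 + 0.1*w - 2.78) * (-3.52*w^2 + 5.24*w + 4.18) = -2.9216*w^5 - 0.262*w^4 + 9.9818*w^3 + 15.7854*w^2 - 14.1492*w - 11.6204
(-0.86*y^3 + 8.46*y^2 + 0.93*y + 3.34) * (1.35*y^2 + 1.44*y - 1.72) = -1.161*y^5 + 10.1826*y^4 + 14.9171*y^3 - 8.703*y^2 + 3.21*y - 5.7448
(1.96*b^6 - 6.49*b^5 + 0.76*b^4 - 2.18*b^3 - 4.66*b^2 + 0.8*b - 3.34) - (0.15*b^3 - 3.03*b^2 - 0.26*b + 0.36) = 1.96*b^6 - 6.49*b^5 + 0.76*b^4 - 2.33*b^3 - 1.63*b^2 + 1.06*b - 3.7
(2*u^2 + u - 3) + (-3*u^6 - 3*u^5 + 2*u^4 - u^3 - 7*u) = -3*u^6 - 3*u^5 + 2*u^4 - u^3 + 2*u^2 - 6*u - 3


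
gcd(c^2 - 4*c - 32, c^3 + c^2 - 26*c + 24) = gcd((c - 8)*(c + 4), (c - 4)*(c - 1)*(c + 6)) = 1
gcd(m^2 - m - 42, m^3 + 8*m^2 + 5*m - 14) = 1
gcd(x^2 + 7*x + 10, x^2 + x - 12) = 1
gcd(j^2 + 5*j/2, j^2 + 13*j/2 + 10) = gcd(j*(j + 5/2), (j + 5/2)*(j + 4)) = j + 5/2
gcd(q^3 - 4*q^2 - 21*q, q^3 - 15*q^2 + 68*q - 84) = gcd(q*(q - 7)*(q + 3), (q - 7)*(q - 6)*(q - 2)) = q - 7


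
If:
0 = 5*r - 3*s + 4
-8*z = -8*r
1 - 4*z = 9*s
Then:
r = -11/19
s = 7/19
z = -11/19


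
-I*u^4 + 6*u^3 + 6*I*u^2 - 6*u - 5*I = (u - 1)*(u + I)*(u + 5*I)*(-I*u - I)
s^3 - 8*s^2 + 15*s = s*(s - 5)*(s - 3)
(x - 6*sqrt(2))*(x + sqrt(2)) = x^2 - 5*sqrt(2)*x - 12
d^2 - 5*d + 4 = (d - 4)*(d - 1)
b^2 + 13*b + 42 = (b + 6)*(b + 7)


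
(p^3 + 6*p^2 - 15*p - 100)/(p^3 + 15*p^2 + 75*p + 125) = (p - 4)/(p + 5)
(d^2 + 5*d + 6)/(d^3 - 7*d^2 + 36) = (d + 3)/(d^2 - 9*d + 18)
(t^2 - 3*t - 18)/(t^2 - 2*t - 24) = (t + 3)/(t + 4)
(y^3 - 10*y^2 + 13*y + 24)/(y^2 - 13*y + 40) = (y^2 - 2*y - 3)/(y - 5)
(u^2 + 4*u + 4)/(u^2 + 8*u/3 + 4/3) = 3*(u + 2)/(3*u + 2)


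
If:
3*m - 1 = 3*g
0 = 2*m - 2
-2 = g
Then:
No Solution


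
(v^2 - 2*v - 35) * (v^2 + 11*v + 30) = v^4 + 9*v^3 - 27*v^2 - 445*v - 1050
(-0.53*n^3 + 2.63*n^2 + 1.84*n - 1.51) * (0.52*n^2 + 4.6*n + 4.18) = -0.2756*n^5 - 1.0704*n^4 + 10.8394*n^3 + 18.6722*n^2 + 0.7452*n - 6.3118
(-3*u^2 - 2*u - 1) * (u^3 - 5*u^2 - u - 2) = -3*u^5 + 13*u^4 + 12*u^3 + 13*u^2 + 5*u + 2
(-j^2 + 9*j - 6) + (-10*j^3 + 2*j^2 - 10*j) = -10*j^3 + j^2 - j - 6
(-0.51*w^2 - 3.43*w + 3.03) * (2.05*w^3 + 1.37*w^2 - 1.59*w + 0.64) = -1.0455*w^5 - 7.7302*w^4 + 2.3233*w^3 + 9.2784*w^2 - 7.0129*w + 1.9392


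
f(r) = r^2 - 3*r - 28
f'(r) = 2*r - 3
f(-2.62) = -13.28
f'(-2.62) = -8.24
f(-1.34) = -22.18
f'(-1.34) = -5.68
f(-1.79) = -19.43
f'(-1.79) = -6.58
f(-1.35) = -22.13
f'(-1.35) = -5.70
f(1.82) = -30.15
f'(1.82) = 0.64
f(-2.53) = -14.01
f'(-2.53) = -8.06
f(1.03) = -30.03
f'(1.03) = -0.94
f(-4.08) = 0.89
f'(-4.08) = -11.16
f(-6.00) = 26.00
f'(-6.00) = -15.00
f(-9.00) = 80.00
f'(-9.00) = -21.00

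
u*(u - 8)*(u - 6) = u^3 - 14*u^2 + 48*u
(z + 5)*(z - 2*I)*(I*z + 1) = I*z^3 + 3*z^2 + 5*I*z^2 + 15*z - 2*I*z - 10*I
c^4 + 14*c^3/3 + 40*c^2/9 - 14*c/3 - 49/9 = (c - 1)*(c + 1)*(c + 7/3)^2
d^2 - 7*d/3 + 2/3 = (d - 2)*(d - 1/3)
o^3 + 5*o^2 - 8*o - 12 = (o - 2)*(o + 1)*(o + 6)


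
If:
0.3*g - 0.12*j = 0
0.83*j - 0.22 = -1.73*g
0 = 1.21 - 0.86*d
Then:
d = 1.41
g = 0.06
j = 0.14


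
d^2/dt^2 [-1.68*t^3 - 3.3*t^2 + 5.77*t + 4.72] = -10.08*t - 6.6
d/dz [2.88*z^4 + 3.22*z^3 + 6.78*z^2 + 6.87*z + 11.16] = 11.52*z^3 + 9.66*z^2 + 13.56*z + 6.87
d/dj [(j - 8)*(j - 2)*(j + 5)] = 3*j^2 - 10*j - 34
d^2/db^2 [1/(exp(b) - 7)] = (exp(b) + 7)*exp(b)/(exp(b) - 7)^3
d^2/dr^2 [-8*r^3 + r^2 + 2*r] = 2 - 48*r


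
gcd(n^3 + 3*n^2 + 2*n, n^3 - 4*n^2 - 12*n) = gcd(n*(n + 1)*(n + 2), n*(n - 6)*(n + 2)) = n^2 + 2*n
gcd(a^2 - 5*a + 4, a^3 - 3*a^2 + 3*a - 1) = a - 1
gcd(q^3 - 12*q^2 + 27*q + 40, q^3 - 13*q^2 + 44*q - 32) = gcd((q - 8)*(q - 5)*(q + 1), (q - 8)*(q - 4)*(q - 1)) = q - 8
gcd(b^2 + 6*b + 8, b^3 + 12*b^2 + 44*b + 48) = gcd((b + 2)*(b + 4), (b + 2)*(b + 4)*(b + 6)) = b^2 + 6*b + 8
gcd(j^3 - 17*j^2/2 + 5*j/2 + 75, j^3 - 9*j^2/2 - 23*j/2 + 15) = j^2 - 7*j/2 - 15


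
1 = 1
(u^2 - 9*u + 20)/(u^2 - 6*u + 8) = (u - 5)/(u - 2)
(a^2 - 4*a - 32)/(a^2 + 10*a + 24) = (a - 8)/(a + 6)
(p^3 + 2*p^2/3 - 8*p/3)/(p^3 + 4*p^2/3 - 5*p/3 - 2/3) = p*(3*p - 4)/(3*p^2 - 2*p - 1)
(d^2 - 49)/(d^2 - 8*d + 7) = (d + 7)/(d - 1)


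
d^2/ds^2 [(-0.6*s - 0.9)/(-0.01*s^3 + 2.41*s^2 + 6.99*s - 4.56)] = (0.00036*s^5 - 0.08568*s^4 + 6.70656*s^3 + 30.65796*s^2 + 130.28418*s + 145.97874)/(1.0e-6*s^9 - 0.000723*s^8 + 0.172146*s^7 - 12.985399*s^6 - 120.98943*s^5 - 275.716179*s^4 + 119.995533*s^3 + 518.06844*s^2 - 436.041792*s + 94.818816)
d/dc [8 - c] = -1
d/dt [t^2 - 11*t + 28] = 2*t - 11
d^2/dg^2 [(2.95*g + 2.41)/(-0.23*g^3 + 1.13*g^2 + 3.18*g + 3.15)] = (-0.93633*g^5 + 3.070362*g^4 - 1.827226*g^3 - 33.53523*g^2 + 0.566316*g + 27.515322)/(0.012167*g^9 - 0.179331*g^8 + 0.376395*g^7 + 3.01609*g^6 - 0.291959999999998*g^5 - 32.524281*g^4 - 93.226167*g^3 - 129.199455*g^2 - 94.66065*g - 31.255875)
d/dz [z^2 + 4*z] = 2*z + 4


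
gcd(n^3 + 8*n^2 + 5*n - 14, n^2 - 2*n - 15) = 1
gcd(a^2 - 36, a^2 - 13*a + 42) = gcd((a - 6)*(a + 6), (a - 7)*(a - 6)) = a - 6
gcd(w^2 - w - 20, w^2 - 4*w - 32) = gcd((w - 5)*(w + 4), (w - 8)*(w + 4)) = w + 4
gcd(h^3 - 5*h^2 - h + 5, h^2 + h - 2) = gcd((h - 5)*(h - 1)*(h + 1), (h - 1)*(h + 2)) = h - 1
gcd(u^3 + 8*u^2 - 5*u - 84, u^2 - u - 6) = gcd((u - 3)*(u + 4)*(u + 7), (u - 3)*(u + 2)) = u - 3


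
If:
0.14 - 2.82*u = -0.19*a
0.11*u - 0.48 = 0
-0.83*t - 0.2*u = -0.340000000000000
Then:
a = 64.03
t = -0.64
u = 4.36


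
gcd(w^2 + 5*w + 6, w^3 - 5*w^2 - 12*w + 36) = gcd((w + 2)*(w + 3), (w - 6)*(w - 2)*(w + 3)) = w + 3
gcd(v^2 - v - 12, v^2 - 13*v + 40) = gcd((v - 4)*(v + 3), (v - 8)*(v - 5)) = 1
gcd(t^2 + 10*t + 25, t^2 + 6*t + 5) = t + 5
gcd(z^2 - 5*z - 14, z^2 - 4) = z + 2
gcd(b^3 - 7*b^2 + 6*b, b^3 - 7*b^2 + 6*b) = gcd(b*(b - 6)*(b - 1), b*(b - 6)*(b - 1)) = b^3 - 7*b^2 + 6*b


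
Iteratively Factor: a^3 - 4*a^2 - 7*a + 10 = (a + 2)*(a^2 - 6*a + 5) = (a - 1)*(a + 2)*(a - 5)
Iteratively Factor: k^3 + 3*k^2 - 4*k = (k + 4)*(k^2 - k) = (k - 1)*(k + 4)*(k)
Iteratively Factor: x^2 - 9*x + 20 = (x - 5)*(x - 4)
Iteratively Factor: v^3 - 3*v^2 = (v)*(v^2 - 3*v) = v^2*(v - 3)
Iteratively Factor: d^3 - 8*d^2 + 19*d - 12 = (d - 1)*(d^2 - 7*d + 12) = (d - 3)*(d - 1)*(d - 4)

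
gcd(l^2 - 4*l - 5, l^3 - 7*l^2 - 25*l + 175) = l - 5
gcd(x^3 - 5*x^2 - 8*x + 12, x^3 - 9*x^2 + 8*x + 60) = x^2 - 4*x - 12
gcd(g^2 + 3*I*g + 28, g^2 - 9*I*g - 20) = g - 4*I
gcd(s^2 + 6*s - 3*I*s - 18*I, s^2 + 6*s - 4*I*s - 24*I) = s + 6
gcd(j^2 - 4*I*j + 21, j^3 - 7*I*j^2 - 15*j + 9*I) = 1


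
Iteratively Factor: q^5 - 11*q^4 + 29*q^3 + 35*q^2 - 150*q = (q - 3)*(q^4 - 8*q^3 + 5*q^2 + 50*q) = (q - 3)*(q + 2)*(q^3 - 10*q^2 + 25*q) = (q - 5)*(q - 3)*(q + 2)*(q^2 - 5*q) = q*(q - 5)*(q - 3)*(q + 2)*(q - 5)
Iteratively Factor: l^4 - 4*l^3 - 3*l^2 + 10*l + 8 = (l - 4)*(l^3 - 3*l - 2) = (l - 4)*(l + 1)*(l^2 - l - 2) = (l - 4)*(l + 1)^2*(l - 2)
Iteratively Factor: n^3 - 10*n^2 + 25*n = (n - 5)*(n^2 - 5*n) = (n - 5)^2*(n)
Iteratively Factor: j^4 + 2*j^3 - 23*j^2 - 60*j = (j - 5)*(j^3 + 7*j^2 + 12*j) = (j - 5)*(j + 3)*(j^2 + 4*j) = j*(j - 5)*(j + 3)*(j + 4)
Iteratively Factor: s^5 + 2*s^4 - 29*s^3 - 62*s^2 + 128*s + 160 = (s - 5)*(s^4 + 7*s^3 + 6*s^2 - 32*s - 32) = (s - 5)*(s - 2)*(s^3 + 9*s^2 + 24*s + 16) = (s - 5)*(s - 2)*(s + 4)*(s^2 + 5*s + 4) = (s - 5)*(s - 2)*(s + 4)^2*(s + 1)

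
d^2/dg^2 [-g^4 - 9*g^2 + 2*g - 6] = -12*g^2 - 18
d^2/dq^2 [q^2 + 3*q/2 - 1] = 2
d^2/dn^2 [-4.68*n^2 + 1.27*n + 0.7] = -9.36000000000000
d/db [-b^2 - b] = -2*b - 1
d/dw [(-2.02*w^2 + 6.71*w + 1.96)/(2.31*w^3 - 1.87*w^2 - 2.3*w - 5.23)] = (4.6662*w^4 - 31.0002*w^3 + 3.6109*w^2 + 28.4596*w - 30.5853)/(5.3361*w^6 - 8.6394*w^5 - 7.1291*w^4 - 15.5606*w^3 + 24.8502*w^2 + 24.058*w + 27.3529)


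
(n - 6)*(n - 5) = n^2 - 11*n + 30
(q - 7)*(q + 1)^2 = q^3 - 5*q^2 - 13*q - 7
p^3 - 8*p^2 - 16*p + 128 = (p - 8)*(p - 4)*(p + 4)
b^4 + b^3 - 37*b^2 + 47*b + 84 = (b - 4)*(b - 3)*(b + 1)*(b + 7)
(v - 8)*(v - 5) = v^2 - 13*v + 40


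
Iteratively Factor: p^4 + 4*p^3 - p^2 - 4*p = (p)*(p^3 + 4*p^2 - p - 4) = p*(p - 1)*(p^2 + 5*p + 4) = p*(p - 1)*(p + 4)*(p + 1)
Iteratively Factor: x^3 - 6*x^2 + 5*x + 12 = (x - 3)*(x^2 - 3*x - 4) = (x - 3)*(x + 1)*(x - 4)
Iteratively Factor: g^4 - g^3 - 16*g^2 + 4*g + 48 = (g - 4)*(g^3 + 3*g^2 - 4*g - 12) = (g - 4)*(g - 2)*(g^2 + 5*g + 6) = (g - 4)*(g - 2)*(g + 3)*(g + 2)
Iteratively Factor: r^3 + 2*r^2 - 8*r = (r + 4)*(r^2 - 2*r) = r*(r + 4)*(r - 2)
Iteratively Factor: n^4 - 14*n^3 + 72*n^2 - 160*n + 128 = (n - 4)*(n^3 - 10*n^2 + 32*n - 32) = (n - 4)*(n - 2)*(n^2 - 8*n + 16) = (n - 4)^2*(n - 2)*(n - 4)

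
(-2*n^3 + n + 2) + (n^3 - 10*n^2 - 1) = -n^3 - 10*n^2 + n + 1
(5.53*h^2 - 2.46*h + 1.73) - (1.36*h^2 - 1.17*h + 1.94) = 4.17*h^2 - 1.29*h - 0.21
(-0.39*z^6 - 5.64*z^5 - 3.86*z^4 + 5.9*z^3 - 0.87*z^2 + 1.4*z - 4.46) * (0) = 0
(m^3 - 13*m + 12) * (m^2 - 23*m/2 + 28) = m^5 - 23*m^4/2 + 15*m^3 + 323*m^2/2 - 502*m + 336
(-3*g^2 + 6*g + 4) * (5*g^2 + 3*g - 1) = -15*g^4 + 21*g^3 + 41*g^2 + 6*g - 4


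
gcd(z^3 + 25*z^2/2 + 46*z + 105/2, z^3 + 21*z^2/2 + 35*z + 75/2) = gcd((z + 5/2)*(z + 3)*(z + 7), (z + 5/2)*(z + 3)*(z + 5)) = z^2 + 11*z/2 + 15/2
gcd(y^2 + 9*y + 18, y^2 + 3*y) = y + 3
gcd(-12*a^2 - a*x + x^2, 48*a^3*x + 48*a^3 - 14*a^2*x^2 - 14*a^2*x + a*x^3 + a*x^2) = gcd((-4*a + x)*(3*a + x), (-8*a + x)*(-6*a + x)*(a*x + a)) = 1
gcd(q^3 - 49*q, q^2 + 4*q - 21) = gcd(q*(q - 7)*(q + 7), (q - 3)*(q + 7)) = q + 7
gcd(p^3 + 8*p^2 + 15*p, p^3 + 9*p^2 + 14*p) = p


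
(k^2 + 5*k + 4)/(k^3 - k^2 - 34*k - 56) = (k + 1)/(k^2 - 5*k - 14)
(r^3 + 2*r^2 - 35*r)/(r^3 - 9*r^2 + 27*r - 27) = r*(r^2 + 2*r - 35)/(r^3 - 9*r^2 + 27*r - 27)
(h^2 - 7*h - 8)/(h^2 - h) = (h^2 - 7*h - 8)/(h*(h - 1))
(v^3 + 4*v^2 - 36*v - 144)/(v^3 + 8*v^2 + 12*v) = (v^2 - 2*v - 24)/(v*(v + 2))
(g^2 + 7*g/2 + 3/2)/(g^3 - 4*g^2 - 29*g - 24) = (g + 1/2)/(g^2 - 7*g - 8)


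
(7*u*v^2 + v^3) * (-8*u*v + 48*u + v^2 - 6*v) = -56*u^2*v^3 + 336*u^2*v^2 - u*v^4 + 6*u*v^3 + v^5 - 6*v^4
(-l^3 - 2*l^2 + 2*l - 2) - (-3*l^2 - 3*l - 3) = -l^3 + l^2 + 5*l + 1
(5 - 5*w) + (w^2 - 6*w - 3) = w^2 - 11*w + 2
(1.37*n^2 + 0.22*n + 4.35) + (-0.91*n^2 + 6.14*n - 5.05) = 0.46*n^2 + 6.36*n - 0.7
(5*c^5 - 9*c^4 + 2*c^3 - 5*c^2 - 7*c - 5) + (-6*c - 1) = 5*c^5 - 9*c^4 + 2*c^3 - 5*c^2 - 13*c - 6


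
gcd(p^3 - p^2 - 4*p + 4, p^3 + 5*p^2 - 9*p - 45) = 1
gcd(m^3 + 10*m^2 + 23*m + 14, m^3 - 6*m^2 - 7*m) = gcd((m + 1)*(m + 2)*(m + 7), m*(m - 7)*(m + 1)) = m + 1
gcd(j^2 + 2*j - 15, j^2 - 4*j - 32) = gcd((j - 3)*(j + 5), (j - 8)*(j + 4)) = 1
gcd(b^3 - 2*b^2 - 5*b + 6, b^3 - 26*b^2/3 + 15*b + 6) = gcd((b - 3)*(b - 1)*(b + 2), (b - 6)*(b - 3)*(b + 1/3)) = b - 3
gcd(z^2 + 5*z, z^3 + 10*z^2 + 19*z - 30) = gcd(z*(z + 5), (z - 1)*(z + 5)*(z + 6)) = z + 5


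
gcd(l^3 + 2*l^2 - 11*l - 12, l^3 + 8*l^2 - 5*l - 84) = l^2 + l - 12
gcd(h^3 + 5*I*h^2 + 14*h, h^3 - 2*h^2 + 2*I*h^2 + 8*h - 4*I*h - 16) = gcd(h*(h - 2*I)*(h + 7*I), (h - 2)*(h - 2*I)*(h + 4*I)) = h - 2*I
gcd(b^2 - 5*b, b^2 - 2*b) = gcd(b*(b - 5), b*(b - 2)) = b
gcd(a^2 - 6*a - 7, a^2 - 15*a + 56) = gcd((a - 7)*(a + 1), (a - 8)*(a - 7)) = a - 7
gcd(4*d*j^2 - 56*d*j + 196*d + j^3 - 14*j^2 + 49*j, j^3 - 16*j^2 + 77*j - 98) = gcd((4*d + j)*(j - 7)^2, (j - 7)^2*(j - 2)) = j^2 - 14*j + 49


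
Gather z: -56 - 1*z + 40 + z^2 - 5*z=z^2 - 6*z - 16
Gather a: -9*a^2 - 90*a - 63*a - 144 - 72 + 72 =-9*a^2 - 153*a - 144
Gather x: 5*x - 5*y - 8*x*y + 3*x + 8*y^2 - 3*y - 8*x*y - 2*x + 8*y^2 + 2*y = x*(6 - 16*y) + 16*y^2 - 6*y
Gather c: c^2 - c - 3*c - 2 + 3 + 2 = c^2 - 4*c + 3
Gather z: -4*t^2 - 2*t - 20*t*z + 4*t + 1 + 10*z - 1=-4*t^2 + 2*t + z*(10 - 20*t)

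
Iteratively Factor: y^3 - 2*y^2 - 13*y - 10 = (y + 1)*(y^2 - 3*y - 10) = (y + 1)*(y + 2)*(y - 5)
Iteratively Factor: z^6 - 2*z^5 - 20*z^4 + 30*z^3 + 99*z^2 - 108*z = (z - 3)*(z^5 + z^4 - 17*z^3 - 21*z^2 + 36*z) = (z - 3)*(z - 1)*(z^4 + 2*z^3 - 15*z^2 - 36*z) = (z - 4)*(z - 3)*(z - 1)*(z^3 + 6*z^2 + 9*z) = (z - 4)*(z - 3)*(z - 1)*(z + 3)*(z^2 + 3*z) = (z - 4)*(z - 3)*(z - 1)*(z + 3)^2*(z)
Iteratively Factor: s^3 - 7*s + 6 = (s + 3)*(s^2 - 3*s + 2) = (s - 1)*(s + 3)*(s - 2)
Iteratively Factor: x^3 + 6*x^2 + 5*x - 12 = (x + 3)*(x^2 + 3*x - 4) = (x + 3)*(x + 4)*(x - 1)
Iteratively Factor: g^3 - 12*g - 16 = (g - 4)*(g^2 + 4*g + 4) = (g - 4)*(g + 2)*(g + 2)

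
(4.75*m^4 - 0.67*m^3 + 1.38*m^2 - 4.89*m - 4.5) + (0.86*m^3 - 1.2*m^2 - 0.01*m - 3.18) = 4.75*m^4 + 0.19*m^3 + 0.18*m^2 - 4.9*m - 7.68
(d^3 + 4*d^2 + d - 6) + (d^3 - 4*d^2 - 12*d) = 2*d^3 - 11*d - 6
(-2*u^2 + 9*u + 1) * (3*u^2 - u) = -6*u^4 + 29*u^3 - 6*u^2 - u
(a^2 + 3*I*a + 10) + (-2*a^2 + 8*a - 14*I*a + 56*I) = -a^2 + 8*a - 11*I*a + 10 + 56*I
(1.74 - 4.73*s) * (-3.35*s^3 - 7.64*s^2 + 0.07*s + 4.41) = 15.8455*s^4 + 30.3082*s^3 - 13.6247*s^2 - 20.7375*s + 7.6734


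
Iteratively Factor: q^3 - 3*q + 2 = (q + 2)*(q^2 - 2*q + 1) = (q - 1)*(q + 2)*(q - 1)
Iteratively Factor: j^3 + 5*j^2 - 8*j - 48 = (j + 4)*(j^2 + j - 12) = (j + 4)^2*(j - 3)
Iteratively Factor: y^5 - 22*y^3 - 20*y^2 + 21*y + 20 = (y - 5)*(y^4 + 5*y^3 + 3*y^2 - 5*y - 4) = (y - 5)*(y + 4)*(y^3 + y^2 - y - 1) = (y - 5)*(y + 1)*(y + 4)*(y^2 - 1) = (y - 5)*(y + 1)^2*(y + 4)*(y - 1)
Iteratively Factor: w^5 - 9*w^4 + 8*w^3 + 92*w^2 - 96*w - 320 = (w - 4)*(w^4 - 5*w^3 - 12*w^2 + 44*w + 80) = (w - 4)^2*(w^3 - w^2 - 16*w - 20) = (w - 5)*(w - 4)^2*(w^2 + 4*w + 4) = (w - 5)*(w - 4)^2*(w + 2)*(w + 2)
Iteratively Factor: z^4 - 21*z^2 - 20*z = (z + 1)*(z^3 - z^2 - 20*z) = (z + 1)*(z + 4)*(z^2 - 5*z) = (z - 5)*(z + 1)*(z + 4)*(z)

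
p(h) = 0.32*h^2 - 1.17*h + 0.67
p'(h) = 0.64*h - 1.17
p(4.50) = 1.88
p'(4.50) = 1.71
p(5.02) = 2.86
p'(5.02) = 2.04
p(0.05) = 0.61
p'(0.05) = -1.14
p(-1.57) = 3.30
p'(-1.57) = -2.17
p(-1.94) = 4.14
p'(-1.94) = -2.41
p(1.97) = -0.39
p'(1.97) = 0.09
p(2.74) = -0.13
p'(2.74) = 0.58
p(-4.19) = 11.19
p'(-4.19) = -3.85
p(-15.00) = 90.22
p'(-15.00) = -10.77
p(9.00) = 16.06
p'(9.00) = 4.59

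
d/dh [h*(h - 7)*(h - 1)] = 3*h^2 - 16*h + 7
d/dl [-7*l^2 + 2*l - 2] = 2 - 14*l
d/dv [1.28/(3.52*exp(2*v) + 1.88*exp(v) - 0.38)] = (-9.0112*exp(v) - 2.4064)*exp(v)/(3.52*exp(2*v) + 1.88*exp(v) - 0.38)^2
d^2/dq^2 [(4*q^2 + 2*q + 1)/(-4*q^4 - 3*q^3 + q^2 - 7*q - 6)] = 2*(-192*q^8 - 336*q^7 - 404*q^6 + 462*q^5 + 1572*q^4 + 964*q^3 + 222*q^2 + 39*q - 115)/(64*q^12 + 144*q^11 + 60*q^10 + 291*q^9 + 777*q^8 + 462*q^7 + 479*q^6 + 1362*q^5 + 1059*q^4 + 415*q^3 + 774*q^2 + 756*q + 216)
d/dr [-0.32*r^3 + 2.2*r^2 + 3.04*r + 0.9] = -0.96*r^2 + 4.4*r + 3.04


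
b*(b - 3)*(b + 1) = b^3 - 2*b^2 - 3*b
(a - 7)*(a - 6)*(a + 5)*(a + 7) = a^4 - a^3 - 79*a^2 + 49*a + 1470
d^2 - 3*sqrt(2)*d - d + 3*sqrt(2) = (d - 1)*(d - 3*sqrt(2))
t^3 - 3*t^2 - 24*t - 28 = (t - 7)*(t + 2)^2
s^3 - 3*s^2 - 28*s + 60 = (s - 6)*(s - 2)*(s + 5)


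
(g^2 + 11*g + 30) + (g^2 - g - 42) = 2*g^2 + 10*g - 12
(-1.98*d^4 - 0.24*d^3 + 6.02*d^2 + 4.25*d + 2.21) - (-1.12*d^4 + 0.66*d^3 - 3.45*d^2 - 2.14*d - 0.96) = -0.86*d^4 - 0.9*d^3 + 9.47*d^2 + 6.39*d + 3.17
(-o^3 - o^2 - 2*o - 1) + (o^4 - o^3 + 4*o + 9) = o^4 - 2*o^3 - o^2 + 2*o + 8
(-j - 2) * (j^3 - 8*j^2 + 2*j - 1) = -j^4 + 6*j^3 + 14*j^2 - 3*j + 2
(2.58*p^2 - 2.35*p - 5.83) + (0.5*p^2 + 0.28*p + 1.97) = 3.08*p^2 - 2.07*p - 3.86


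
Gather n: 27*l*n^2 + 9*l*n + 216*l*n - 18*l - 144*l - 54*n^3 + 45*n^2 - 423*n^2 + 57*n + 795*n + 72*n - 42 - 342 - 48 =-162*l - 54*n^3 + n^2*(27*l - 378) + n*(225*l + 924) - 432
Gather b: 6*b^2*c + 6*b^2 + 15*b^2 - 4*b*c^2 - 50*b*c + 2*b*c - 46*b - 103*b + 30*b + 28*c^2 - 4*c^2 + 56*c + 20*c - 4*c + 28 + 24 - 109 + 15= b^2*(6*c + 21) + b*(-4*c^2 - 48*c - 119) + 24*c^2 + 72*c - 42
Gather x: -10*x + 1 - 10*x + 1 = 2 - 20*x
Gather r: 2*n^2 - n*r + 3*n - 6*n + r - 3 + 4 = 2*n^2 - 3*n + r*(1 - n) + 1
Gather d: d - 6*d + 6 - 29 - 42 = -5*d - 65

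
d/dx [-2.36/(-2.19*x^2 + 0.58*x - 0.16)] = (1.3688 - 10.3368*x)/(2.19*x^2 - 0.58*x + 0.16)^2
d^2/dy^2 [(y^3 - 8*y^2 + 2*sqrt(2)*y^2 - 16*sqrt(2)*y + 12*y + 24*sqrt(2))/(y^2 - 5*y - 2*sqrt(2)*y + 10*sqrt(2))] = 2*(-12*sqrt(2)*y^3 + 13*y^3 - 240*y^2 + 162*sqrt(2)*y^2 - 720*sqrt(2)*y + 1272*y - 2240 + 1152*sqrt(2))/(y^6 - 15*y^5 - 6*sqrt(2)*y^5 + 99*y^4 + 90*sqrt(2)*y^4 - 466*sqrt(2)*y^3 - 485*y^3 + 990*sqrt(2)*y^2 + 1800*y^2 - 3000*y - 1200*sqrt(2)*y + 2000*sqrt(2))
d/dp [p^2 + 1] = 2*p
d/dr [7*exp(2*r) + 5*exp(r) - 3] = (14*exp(r) + 5)*exp(r)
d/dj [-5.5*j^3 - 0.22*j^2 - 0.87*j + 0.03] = -16.5*j^2 - 0.44*j - 0.87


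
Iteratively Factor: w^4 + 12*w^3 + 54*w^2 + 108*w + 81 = (w + 3)*(w^3 + 9*w^2 + 27*w + 27) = (w + 3)^2*(w^2 + 6*w + 9) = (w + 3)^3*(w + 3)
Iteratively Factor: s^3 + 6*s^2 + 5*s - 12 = (s + 3)*(s^2 + 3*s - 4) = (s - 1)*(s + 3)*(s + 4)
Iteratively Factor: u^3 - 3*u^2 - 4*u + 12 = (u - 2)*(u^2 - u - 6) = (u - 3)*(u - 2)*(u + 2)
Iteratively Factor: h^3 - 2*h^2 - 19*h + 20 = (h - 5)*(h^2 + 3*h - 4) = (h - 5)*(h + 4)*(h - 1)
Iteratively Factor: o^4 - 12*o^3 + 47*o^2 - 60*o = (o - 4)*(o^3 - 8*o^2 + 15*o) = (o - 4)*(o - 3)*(o^2 - 5*o) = o*(o - 4)*(o - 3)*(o - 5)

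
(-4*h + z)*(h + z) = -4*h^2 - 3*h*z + z^2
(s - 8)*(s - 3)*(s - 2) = s^3 - 13*s^2 + 46*s - 48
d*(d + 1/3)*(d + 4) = d^3 + 13*d^2/3 + 4*d/3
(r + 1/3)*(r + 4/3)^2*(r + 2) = r^4 + 5*r^3 + 26*r^2/3 + 160*r/27 + 32/27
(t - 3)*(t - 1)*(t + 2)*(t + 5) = t^4 + 3*t^3 - 15*t^2 - 19*t + 30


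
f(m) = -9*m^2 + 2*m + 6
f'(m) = 2 - 18*m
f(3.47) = -95.43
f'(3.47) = -60.46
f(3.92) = -124.46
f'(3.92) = -68.56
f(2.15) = -31.30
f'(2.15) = -36.70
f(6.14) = -321.02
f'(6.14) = -108.52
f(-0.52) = 2.53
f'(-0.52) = 11.36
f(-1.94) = -31.75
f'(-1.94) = 36.92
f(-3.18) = -91.37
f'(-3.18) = 59.24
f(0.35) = 5.60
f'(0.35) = -4.30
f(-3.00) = -81.00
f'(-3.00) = 56.00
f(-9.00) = -741.00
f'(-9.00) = 164.00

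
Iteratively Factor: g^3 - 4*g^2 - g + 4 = (g - 1)*(g^2 - 3*g - 4) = (g - 1)*(g + 1)*(g - 4)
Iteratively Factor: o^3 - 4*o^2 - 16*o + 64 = (o - 4)*(o^2 - 16) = (o - 4)^2*(o + 4)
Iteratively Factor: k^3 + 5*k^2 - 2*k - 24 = (k + 3)*(k^2 + 2*k - 8) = (k + 3)*(k + 4)*(k - 2)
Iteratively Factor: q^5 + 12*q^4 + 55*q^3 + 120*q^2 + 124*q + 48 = (q + 2)*(q^4 + 10*q^3 + 35*q^2 + 50*q + 24) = (q + 2)^2*(q^3 + 8*q^2 + 19*q + 12) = (q + 2)^2*(q + 4)*(q^2 + 4*q + 3) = (q + 2)^2*(q + 3)*(q + 4)*(q + 1)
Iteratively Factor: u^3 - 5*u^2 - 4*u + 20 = (u + 2)*(u^2 - 7*u + 10) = (u - 2)*(u + 2)*(u - 5)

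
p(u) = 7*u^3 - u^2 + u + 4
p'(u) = 21*u^2 - 2*u + 1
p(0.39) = 4.65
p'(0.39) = 3.41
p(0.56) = 5.48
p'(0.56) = 6.47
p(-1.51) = -23.89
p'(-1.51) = 51.90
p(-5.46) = -1170.67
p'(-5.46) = 637.96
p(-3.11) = -219.34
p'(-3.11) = 210.33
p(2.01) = 58.81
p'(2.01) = 81.82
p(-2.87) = -172.59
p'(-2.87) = 179.71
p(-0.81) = -1.19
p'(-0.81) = 16.40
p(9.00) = 5035.00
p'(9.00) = 1684.00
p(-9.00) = -5189.00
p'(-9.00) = 1720.00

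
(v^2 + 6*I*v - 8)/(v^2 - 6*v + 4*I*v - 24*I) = (v + 2*I)/(v - 6)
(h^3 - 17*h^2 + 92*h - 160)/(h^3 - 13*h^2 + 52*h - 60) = (h^2 - 12*h + 32)/(h^2 - 8*h + 12)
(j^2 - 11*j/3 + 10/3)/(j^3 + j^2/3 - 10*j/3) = (j - 2)/(j*(j + 2))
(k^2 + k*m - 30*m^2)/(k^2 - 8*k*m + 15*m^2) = (k + 6*m)/(k - 3*m)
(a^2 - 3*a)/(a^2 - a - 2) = a*(3 - a)/(-a^2 + a + 2)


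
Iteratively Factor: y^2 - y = (y - 1)*(y)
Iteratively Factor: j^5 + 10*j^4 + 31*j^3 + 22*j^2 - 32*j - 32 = (j - 1)*(j^4 + 11*j^3 + 42*j^2 + 64*j + 32) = (j - 1)*(j + 1)*(j^3 + 10*j^2 + 32*j + 32) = (j - 1)*(j + 1)*(j + 4)*(j^2 + 6*j + 8) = (j - 1)*(j + 1)*(j + 2)*(j + 4)*(j + 4)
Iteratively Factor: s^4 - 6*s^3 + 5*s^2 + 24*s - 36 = (s - 2)*(s^3 - 4*s^2 - 3*s + 18) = (s - 2)*(s + 2)*(s^2 - 6*s + 9) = (s - 3)*(s - 2)*(s + 2)*(s - 3)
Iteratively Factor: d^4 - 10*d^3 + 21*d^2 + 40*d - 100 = (d + 2)*(d^3 - 12*d^2 + 45*d - 50) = (d - 2)*(d + 2)*(d^2 - 10*d + 25) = (d - 5)*(d - 2)*(d + 2)*(d - 5)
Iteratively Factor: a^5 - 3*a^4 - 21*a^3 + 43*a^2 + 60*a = (a - 3)*(a^4 - 21*a^2 - 20*a) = a*(a - 3)*(a^3 - 21*a - 20) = a*(a - 3)*(a + 1)*(a^2 - a - 20) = a*(a - 5)*(a - 3)*(a + 1)*(a + 4)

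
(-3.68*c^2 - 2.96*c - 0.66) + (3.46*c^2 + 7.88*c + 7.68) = -0.22*c^2 + 4.92*c + 7.02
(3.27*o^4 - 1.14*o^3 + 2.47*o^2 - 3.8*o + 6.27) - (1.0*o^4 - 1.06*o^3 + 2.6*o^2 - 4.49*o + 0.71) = 2.27*o^4 - 0.0799999999999998*o^3 - 0.13*o^2 + 0.69*o + 5.56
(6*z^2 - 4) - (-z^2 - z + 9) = 7*z^2 + z - 13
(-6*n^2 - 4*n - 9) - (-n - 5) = -6*n^2 - 3*n - 4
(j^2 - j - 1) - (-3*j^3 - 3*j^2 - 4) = 3*j^3 + 4*j^2 - j + 3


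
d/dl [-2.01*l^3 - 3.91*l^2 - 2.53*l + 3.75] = -6.03*l^2 - 7.82*l - 2.53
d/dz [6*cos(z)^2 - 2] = -6*sin(2*z)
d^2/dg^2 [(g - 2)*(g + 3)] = 2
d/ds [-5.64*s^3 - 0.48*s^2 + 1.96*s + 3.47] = -16.92*s^2 - 0.96*s + 1.96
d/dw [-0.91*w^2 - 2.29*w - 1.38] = -1.82*w - 2.29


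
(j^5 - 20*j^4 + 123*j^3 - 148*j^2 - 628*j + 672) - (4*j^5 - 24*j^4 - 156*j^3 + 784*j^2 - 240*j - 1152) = -3*j^5 + 4*j^4 + 279*j^3 - 932*j^2 - 388*j + 1824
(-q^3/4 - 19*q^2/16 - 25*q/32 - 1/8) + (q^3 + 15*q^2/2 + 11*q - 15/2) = 3*q^3/4 + 101*q^2/16 + 327*q/32 - 61/8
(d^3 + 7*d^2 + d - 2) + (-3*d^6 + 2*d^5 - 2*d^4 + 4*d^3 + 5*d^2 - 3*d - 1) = -3*d^6 + 2*d^5 - 2*d^4 + 5*d^3 + 12*d^2 - 2*d - 3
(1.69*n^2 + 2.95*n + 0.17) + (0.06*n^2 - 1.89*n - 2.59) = 1.75*n^2 + 1.06*n - 2.42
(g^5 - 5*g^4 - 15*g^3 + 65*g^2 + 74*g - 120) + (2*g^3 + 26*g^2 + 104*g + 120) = g^5 - 5*g^4 - 13*g^3 + 91*g^2 + 178*g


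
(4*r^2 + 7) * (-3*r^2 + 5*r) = -12*r^4 + 20*r^3 - 21*r^2 + 35*r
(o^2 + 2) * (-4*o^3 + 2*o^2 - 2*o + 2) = -4*o^5 + 2*o^4 - 10*o^3 + 6*o^2 - 4*o + 4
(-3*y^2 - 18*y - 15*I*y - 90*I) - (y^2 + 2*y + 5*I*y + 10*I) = -4*y^2 - 20*y - 20*I*y - 100*I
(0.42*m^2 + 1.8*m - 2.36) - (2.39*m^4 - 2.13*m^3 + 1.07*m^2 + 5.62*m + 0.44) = -2.39*m^4 + 2.13*m^3 - 0.65*m^2 - 3.82*m - 2.8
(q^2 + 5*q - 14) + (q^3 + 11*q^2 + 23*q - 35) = q^3 + 12*q^2 + 28*q - 49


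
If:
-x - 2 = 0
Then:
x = -2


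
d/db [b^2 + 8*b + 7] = 2*b + 8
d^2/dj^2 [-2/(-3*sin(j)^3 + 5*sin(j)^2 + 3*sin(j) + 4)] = 2*(81*sin(j)^6 - 165*sin(j)^5 - 26*sin(j)^4 + 393*sin(j)^3 - 167*sin(j)^2 - 174*sin(j) + 22)/(3*sin(j)*cos(j)^2 - 5*cos(j)^2 + 9)^3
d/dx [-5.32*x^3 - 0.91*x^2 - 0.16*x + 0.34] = -15.96*x^2 - 1.82*x - 0.16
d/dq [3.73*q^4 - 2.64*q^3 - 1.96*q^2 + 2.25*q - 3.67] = 14.92*q^3 - 7.92*q^2 - 3.92*q + 2.25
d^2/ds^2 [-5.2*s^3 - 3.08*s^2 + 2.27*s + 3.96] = -31.2*s - 6.16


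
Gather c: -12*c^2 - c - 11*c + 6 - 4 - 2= -12*c^2 - 12*c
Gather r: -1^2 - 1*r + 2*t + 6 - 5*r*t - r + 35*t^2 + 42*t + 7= r*(-5*t - 2) + 35*t^2 + 44*t + 12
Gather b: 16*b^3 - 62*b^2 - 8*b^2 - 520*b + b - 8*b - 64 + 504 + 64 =16*b^3 - 70*b^2 - 527*b + 504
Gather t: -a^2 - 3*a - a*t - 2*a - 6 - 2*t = -a^2 - 5*a + t*(-a - 2) - 6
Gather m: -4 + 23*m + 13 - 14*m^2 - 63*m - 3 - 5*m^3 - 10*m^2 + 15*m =-5*m^3 - 24*m^2 - 25*m + 6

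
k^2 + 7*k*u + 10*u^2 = (k + 2*u)*(k + 5*u)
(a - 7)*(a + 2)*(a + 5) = a^3 - 39*a - 70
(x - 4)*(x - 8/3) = x^2 - 20*x/3 + 32/3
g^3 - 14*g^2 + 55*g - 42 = (g - 7)*(g - 6)*(g - 1)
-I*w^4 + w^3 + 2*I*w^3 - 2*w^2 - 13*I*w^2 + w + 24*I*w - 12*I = (w - 1)*(w - 3*I)*(w + 4*I)*(-I*w + I)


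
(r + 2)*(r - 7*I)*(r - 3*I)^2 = r^4 + 2*r^3 - 13*I*r^3 - 51*r^2 - 26*I*r^2 - 102*r + 63*I*r + 126*I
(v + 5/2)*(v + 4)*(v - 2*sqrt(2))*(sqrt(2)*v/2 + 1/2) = sqrt(2)*v^4/2 - 3*v^3/2 + 13*sqrt(2)*v^3/4 - 39*v^2/4 + 4*sqrt(2)*v^2 - 15*v - 13*sqrt(2)*v/2 - 10*sqrt(2)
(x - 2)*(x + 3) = x^2 + x - 6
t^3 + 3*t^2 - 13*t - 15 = (t - 3)*(t + 1)*(t + 5)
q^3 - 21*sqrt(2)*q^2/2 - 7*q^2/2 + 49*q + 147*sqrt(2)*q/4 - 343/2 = (q - 7/2)*(q - 7*sqrt(2))*(q - 7*sqrt(2)/2)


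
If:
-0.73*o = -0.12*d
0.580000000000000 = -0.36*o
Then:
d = -9.80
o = -1.61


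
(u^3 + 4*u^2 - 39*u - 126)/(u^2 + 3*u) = u + 1 - 42/u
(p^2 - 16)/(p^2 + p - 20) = (p + 4)/(p + 5)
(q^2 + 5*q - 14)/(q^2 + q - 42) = (q - 2)/(q - 6)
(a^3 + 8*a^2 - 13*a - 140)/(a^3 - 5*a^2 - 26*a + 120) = (a + 7)/(a - 6)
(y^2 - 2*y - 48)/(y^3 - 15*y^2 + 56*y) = (y + 6)/(y*(y - 7))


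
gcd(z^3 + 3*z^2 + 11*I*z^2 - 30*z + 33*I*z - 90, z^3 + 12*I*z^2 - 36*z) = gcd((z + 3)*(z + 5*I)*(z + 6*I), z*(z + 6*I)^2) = z + 6*I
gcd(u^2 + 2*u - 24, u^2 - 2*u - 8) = u - 4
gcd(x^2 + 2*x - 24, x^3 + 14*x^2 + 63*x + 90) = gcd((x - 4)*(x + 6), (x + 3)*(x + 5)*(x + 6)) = x + 6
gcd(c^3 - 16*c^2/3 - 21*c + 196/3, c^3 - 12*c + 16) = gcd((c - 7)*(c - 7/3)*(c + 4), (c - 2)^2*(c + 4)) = c + 4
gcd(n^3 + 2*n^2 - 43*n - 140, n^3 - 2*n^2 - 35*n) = n^2 - 2*n - 35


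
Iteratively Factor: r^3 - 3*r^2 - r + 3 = (r - 1)*(r^2 - 2*r - 3) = (r - 3)*(r - 1)*(r + 1)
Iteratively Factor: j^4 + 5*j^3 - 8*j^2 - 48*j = (j)*(j^3 + 5*j^2 - 8*j - 48) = j*(j - 3)*(j^2 + 8*j + 16) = j*(j - 3)*(j + 4)*(j + 4)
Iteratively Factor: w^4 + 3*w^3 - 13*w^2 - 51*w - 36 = (w + 3)*(w^3 - 13*w - 12) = (w + 3)^2*(w^2 - 3*w - 4) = (w + 1)*(w + 3)^2*(w - 4)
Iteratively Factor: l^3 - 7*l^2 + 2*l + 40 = (l - 4)*(l^2 - 3*l - 10) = (l - 5)*(l - 4)*(l + 2)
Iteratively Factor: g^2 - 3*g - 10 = (g + 2)*(g - 5)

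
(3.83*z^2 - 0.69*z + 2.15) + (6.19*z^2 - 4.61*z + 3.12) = 10.02*z^2 - 5.3*z + 5.27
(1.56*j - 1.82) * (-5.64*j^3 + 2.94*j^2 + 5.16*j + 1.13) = -8.7984*j^4 + 14.8512*j^3 + 2.6988*j^2 - 7.6284*j - 2.0566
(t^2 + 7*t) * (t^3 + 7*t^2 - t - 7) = t^5 + 14*t^4 + 48*t^3 - 14*t^2 - 49*t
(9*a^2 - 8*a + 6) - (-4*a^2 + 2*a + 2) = 13*a^2 - 10*a + 4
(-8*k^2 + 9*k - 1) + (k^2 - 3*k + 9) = -7*k^2 + 6*k + 8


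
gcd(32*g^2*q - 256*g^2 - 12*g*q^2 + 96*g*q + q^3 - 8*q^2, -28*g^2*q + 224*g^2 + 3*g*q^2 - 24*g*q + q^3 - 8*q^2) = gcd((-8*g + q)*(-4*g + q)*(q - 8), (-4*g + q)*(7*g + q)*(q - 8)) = -4*g*q + 32*g + q^2 - 8*q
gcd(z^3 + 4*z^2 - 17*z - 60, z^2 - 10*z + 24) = z - 4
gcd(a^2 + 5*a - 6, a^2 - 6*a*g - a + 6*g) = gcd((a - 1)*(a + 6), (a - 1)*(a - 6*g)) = a - 1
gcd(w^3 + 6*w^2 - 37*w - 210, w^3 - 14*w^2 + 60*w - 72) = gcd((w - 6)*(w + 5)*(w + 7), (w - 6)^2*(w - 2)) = w - 6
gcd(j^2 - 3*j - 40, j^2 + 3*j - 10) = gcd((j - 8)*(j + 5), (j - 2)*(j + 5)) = j + 5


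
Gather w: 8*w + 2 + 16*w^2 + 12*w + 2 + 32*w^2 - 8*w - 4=48*w^2 + 12*w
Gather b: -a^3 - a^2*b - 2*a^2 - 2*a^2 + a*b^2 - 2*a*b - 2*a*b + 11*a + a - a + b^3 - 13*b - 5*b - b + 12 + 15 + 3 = -a^3 - 4*a^2 + a*b^2 + 11*a + b^3 + b*(-a^2 - 4*a - 19) + 30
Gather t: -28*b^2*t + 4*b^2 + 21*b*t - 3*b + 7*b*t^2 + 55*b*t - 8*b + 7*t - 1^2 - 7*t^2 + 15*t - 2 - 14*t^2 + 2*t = 4*b^2 - 11*b + t^2*(7*b - 21) + t*(-28*b^2 + 76*b + 24) - 3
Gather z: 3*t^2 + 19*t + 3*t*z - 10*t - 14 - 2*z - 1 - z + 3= 3*t^2 + 9*t + z*(3*t - 3) - 12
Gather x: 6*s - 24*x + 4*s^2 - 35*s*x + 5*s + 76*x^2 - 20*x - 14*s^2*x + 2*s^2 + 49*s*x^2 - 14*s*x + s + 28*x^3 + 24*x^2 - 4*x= 6*s^2 + 12*s + 28*x^3 + x^2*(49*s + 100) + x*(-14*s^2 - 49*s - 48)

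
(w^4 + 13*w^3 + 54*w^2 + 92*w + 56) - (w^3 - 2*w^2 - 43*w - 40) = w^4 + 12*w^3 + 56*w^2 + 135*w + 96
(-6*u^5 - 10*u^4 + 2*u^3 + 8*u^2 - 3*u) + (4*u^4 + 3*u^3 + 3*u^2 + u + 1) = -6*u^5 - 6*u^4 + 5*u^3 + 11*u^2 - 2*u + 1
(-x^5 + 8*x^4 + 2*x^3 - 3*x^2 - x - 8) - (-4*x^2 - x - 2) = -x^5 + 8*x^4 + 2*x^3 + x^2 - 6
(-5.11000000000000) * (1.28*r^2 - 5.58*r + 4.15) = -6.5408*r^2 + 28.5138*r - 21.2065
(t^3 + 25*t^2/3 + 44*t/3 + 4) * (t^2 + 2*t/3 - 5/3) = t^5 + 9*t^4 + 167*t^3/9 - t^2/9 - 196*t/9 - 20/3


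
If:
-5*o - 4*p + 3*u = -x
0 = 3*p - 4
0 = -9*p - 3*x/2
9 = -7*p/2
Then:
No Solution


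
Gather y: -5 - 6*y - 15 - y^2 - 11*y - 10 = -y^2 - 17*y - 30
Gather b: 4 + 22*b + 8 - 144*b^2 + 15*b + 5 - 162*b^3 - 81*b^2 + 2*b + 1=-162*b^3 - 225*b^2 + 39*b + 18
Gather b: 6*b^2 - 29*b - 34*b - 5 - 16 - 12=6*b^2 - 63*b - 33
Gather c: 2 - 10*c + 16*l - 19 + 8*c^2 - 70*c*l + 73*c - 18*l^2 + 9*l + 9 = 8*c^2 + c*(63 - 70*l) - 18*l^2 + 25*l - 8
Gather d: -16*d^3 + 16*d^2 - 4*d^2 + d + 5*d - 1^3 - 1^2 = -16*d^3 + 12*d^2 + 6*d - 2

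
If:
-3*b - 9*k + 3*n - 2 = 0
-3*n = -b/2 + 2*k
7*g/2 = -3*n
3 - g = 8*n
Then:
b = 493/525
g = -9/25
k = -83/210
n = 21/50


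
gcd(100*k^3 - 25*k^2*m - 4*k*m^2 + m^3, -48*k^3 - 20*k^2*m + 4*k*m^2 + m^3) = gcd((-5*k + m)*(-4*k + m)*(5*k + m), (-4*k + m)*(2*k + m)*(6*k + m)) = 4*k - m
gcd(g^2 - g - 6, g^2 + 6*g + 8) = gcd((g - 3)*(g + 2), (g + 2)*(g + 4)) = g + 2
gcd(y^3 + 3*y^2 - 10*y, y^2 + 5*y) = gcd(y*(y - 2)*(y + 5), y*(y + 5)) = y^2 + 5*y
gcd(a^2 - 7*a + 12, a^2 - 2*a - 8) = a - 4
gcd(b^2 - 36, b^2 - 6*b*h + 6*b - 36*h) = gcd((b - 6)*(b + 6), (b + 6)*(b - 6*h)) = b + 6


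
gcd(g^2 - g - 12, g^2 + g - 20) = g - 4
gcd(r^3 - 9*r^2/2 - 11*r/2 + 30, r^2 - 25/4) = r + 5/2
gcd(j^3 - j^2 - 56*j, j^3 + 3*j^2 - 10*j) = j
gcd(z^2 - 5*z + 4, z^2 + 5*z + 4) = 1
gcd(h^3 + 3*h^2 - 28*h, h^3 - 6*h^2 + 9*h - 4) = h - 4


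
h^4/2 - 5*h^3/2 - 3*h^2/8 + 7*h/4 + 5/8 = (h/2 + 1/4)*(h - 5)*(h - 1)*(h + 1/2)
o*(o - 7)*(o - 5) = o^3 - 12*o^2 + 35*o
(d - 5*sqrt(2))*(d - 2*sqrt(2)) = d^2 - 7*sqrt(2)*d + 20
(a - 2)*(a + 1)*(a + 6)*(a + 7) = a^4 + 12*a^3 + 27*a^2 - 68*a - 84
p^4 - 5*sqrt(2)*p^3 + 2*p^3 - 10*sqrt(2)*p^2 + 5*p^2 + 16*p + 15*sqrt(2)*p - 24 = (p - 1)*(p + 3)*(p - 4*sqrt(2))*(p - sqrt(2))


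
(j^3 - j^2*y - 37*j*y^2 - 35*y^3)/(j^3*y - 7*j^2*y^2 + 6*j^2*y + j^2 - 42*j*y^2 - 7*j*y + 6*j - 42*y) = (j^2 + 6*j*y + 5*y^2)/(j^2*y + 6*j*y + j + 6)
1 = 1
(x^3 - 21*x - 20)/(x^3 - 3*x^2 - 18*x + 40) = (x + 1)/(x - 2)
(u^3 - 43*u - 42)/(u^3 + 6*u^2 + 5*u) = (u^2 - u - 42)/(u*(u + 5))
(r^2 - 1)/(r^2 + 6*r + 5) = (r - 1)/(r + 5)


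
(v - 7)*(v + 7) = v^2 - 49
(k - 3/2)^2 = k^2 - 3*k + 9/4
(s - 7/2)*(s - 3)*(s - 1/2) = s^3 - 7*s^2 + 55*s/4 - 21/4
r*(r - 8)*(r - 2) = r^3 - 10*r^2 + 16*r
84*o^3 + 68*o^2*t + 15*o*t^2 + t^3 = (2*o + t)*(6*o + t)*(7*o + t)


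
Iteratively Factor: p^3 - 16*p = (p + 4)*(p^2 - 4*p) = p*(p + 4)*(p - 4)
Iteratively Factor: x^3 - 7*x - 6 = (x - 3)*(x^2 + 3*x + 2) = (x - 3)*(x + 1)*(x + 2)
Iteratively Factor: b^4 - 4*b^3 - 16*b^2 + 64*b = (b + 4)*(b^3 - 8*b^2 + 16*b) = b*(b + 4)*(b^2 - 8*b + 16) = b*(b - 4)*(b + 4)*(b - 4)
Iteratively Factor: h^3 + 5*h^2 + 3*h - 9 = (h + 3)*(h^2 + 2*h - 3) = (h - 1)*(h + 3)*(h + 3)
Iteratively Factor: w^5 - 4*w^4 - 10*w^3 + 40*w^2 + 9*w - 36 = (w - 4)*(w^4 - 10*w^2 + 9) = (w - 4)*(w - 1)*(w^3 + w^2 - 9*w - 9) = (w - 4)*(w - 1)*(w + 1)*(w^2 - 9) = (w - 4)*(w - 3)*(w - 1)*(w + 1)*(w + 3)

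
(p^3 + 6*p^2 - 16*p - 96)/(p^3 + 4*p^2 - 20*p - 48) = (p + 4)/(p + 2)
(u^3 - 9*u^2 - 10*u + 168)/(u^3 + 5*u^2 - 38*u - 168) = (u - 7)/(u + 7)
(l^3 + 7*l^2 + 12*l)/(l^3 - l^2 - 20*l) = (l + 3)/(l - 5)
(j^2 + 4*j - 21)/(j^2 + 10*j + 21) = (j - 3)/(j + 3)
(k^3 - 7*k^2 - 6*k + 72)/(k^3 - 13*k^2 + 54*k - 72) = (k + 3)/(k - 3)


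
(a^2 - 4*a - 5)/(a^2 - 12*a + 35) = (a + 1)/(a - 7)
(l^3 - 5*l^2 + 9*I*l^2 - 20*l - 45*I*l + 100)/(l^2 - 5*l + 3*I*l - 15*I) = (l^2 + 9*I*l - 20)/(l + 3*I)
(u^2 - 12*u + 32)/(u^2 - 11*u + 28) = (u - 8)/(u - 7)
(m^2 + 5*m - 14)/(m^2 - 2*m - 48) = (-m^2 - 5*m + 14)/(-m^2 + 2*m + 48)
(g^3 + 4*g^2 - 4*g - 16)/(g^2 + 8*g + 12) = (g^2 + 2*g - 8)/(g + 6)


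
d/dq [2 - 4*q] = -4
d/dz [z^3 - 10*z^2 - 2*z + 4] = 3*z^2 - 20*z - 2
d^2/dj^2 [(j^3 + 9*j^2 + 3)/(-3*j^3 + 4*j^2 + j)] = 2*(-93*j^6 - 9*j^5 - 243*j^4 + 323*j^3 - 117*j^2 - 36*j - 3)/(j^3*(27*j^6 - 108*j^5 + 117*j^4 + 8*j^3 - 39*j^2 - 12*j - 1))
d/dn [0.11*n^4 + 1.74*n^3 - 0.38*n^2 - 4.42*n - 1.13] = 0.44*n^3 + 5.22*n^2 - 0.76*n - 4.42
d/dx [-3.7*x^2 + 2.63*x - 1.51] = 2.63 - 7.4*x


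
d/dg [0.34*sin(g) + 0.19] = 0.34*cos(g)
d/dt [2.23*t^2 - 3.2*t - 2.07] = 4.46*t - 3.2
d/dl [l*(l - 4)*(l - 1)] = 3*l^2 - 10*l + 4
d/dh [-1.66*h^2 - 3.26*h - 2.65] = -3.32*h - 3.26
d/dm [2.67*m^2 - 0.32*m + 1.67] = 5.34*m - 0.32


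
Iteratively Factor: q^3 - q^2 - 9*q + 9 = (q + 3)*(q^2 - 4*q + 3) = (q - 3)*(q + 3)*(q - 1)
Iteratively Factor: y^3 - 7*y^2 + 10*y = (y - 2)*(y^2 - 5*y) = (y - 5)*(y - 2)*(y)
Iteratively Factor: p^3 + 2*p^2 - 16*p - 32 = (p + 4)*(p^2 - 2*p - 8) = (p + 2)*(p + 4)*(p - 4)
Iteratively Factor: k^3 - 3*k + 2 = (k - 1)*(k^2 + k - 2) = (k - 1)*(k + 2)*(k - 1)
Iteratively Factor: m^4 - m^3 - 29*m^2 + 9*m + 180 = (m - 3)*(m^3 + 2*m^2 - 23*m - 60) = (m - 3)*(m + 4)*(m^2 - 2*m - 15) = (m - 3)*(m + 3)*(m + 4)*(m - 5)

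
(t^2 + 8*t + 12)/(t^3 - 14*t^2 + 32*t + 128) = (t + 6)/(t^2 - 16*t + 64)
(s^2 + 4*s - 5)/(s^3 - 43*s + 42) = (s + 5)/(s^2 + s - 42)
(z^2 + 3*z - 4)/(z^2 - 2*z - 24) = (z - 1)/(z - 6)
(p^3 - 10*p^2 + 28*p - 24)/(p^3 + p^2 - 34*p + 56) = (p^2 - 8*p + 12)/(p^2 + 3*p - 28)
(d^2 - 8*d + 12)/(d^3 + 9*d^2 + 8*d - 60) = (d - 6)/(d^2 + 11*d + 30)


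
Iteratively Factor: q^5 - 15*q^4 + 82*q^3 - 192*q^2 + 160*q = (q - 4)*(q^4 - 11*q^3 + 38*q^2 - 40*q) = (q - 4)*(q - 2)*(q^3 - 9*q^2 + 20*q) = (q - 4)^2*(q - 2)*(q^2 - 5*q) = q*(q - 4)^2*(q - 2)*(q - 5)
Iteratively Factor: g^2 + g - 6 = (g + 3)*(g - 2)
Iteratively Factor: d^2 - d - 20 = (d - 5)*(d + 4)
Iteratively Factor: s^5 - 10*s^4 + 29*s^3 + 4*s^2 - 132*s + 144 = (s - 4)*(s^4 - 6*s^3 + 5*s^2 + 24*s - 36) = (s - 4)*(s - 3)*(s^3 - 3*s^2 - 4*s + 12) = (s - 4)*(s - 3)*(s - 2)*(s^2 - s - 6) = (s - 4)*(s - 3)^2*(s - 2)*(s + 2)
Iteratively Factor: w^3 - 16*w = (w - 4)*(w^2 + 4*w) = (w - 4)*(w + 4)*(w)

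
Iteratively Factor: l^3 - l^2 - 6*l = (l - 3)*(l^2 + 2*l) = l*(l - 3)*(l + 2)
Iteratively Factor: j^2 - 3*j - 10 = (j + 2)*(j - 5)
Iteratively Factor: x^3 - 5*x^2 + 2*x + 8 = (x + 1)*(x^2 - 6*x + 8) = (x - 4)*(x + 1)*(x - 2)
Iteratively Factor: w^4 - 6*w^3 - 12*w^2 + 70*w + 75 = (w - 5)*(w^3 - w^2 - 17*w - 15) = (w - 5)*(w + 1)*(w^2 - 2*w - 15) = (w - 5)^2*(w + 1)*(w + 3)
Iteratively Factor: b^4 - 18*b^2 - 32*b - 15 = (b + 1)*(b^3 - b^2 - 17*b - 15) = (b + 1)*(b + 3)*(b^2 - 4*b - 5) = (b + 1)^2*(b + 3)*(b - 5)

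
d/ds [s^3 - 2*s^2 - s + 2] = 3*s^2 - 4*s - 1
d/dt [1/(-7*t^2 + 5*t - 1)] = (14*t - 5)/(7*t^2 - 5*t + 1)^2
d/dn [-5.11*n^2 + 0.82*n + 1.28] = 0.82 - 10.22*n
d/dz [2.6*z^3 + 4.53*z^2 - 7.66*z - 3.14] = 7.8*z^2 + 9.06*z - 7.66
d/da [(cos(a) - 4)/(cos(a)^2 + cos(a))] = (sin(a) - 4*sin(a)/cos(a)^2 - 8*tan(a))/(cos(a) + 1)^2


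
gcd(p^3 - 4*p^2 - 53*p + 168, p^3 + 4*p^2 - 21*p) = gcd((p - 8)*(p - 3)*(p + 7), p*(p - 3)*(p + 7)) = p^2 + 4*p - 21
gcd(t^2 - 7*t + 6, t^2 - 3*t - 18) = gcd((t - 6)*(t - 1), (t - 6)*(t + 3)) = t - 6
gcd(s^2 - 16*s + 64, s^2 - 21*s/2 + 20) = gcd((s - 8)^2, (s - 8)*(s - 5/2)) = s - 8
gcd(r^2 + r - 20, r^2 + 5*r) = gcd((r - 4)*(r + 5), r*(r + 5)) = r + 5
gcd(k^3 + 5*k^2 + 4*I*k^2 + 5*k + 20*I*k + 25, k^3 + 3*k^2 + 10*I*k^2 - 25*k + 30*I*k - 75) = k + 5*I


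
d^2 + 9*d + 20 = (d + 4)*(d + 5)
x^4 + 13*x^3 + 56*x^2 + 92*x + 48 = (x + 1)*(x + 2)*(x + 4)*(x + 6)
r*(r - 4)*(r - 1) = r^3 - 5*r^2 + 4*r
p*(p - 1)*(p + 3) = p^3 + 2*p^2 - 3*p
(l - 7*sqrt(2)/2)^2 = l^2 - 7*sqrt(2)*l + 49/2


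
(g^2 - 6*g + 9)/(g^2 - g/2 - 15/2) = 2*(g - 3)/(2*g + 5)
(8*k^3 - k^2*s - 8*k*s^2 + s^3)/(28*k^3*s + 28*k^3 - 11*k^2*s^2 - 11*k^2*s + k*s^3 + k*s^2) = (8*k^3 - k^2*s - 8*k*s^2 + s^3)/(k*(28*k^2*s + 28*k^2 - 11*k*s^2 - 11*k*s + s^3 + s^2))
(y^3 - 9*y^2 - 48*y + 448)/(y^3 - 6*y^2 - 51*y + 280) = (y - 8)/(y - 5)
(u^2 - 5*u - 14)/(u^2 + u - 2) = (u - 7)/(u - 1)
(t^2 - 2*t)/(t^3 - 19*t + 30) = t/(t^2 + 2*t - 15)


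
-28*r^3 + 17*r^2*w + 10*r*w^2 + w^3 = (-r + w)*(4*r + w)*(7*r + w)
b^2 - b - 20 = (b - 5)*(b + 4)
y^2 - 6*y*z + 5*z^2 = (y - 5*z)*(y - z)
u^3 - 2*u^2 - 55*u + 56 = (u - 8)*(u - 1)*(u + 7)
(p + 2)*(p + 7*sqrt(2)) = p^2 + 2*p + 7*sqrt(2)*p + 14*sqrt(2)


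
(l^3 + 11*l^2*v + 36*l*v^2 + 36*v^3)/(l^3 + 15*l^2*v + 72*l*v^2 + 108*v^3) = (l + 2*v)/(l + 6*v)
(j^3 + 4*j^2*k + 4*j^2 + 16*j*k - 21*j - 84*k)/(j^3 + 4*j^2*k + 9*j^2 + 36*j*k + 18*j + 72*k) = (j^2 + 4*j - 21)/(j^2 + 9*j + 18)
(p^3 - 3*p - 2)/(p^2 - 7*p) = (p^3 - 3*p - 2)/(p*(p - 7))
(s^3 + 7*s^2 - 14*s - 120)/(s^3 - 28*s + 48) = (s + 5)/(s - 2)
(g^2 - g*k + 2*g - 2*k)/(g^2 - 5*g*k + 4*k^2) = (g + 2)/(g - 4*k)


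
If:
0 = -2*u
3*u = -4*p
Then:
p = 0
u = 0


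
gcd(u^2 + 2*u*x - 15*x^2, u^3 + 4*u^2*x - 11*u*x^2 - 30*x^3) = -u^2 - 2*u*x + 15*x^2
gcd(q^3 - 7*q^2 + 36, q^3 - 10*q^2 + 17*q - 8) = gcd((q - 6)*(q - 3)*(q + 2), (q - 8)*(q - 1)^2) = 1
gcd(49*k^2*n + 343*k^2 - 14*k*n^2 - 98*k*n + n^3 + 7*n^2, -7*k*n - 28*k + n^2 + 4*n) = 7*k - n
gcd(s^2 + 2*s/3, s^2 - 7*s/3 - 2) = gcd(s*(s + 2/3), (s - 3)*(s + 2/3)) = s + 2/3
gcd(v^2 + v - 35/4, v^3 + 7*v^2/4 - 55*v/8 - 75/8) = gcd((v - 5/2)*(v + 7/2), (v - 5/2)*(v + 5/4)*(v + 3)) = v - 5/2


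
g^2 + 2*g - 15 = (g - 3)*(g + 5)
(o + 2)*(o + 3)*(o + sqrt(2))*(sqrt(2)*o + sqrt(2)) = sqrt(2)*o^4 + 2*o^3 + 6*sqrt(2)*o^3 + 12*o^2 + 11*sqrt(2)*o^2 + 6*sqrt(2)*o + 22*o + 12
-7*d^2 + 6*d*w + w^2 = (-d + w)*(7*d + w)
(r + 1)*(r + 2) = r^2 + 3*r + 2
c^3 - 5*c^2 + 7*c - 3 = (c - 3)*(c - 1)^2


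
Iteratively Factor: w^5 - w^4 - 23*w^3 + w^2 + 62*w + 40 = (w + 1)*(w^4 - 2*w^3 - 21*w^2 + 22*w + 40) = (w - 5)*(w + 1)*(w^3 + 3*w^2 - 6*w - 8) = (w - 5)*(w - 2)*(w + 1)*(w^2 + 5*w + 4) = (w - 5)*(w - 2)*(w + 1)^2*(w + 4)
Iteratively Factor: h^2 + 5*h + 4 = (h + 4)*(h + 1)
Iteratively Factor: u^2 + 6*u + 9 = (u + 3)*(u + 3)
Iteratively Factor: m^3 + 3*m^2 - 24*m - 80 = (m + 4)*(m^2 - m - 20) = (m + 4)^2*(m - 5)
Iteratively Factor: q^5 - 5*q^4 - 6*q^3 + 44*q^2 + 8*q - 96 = (q - 2)*(q^4 - 3*q^3 - 12*q^2 + 20*q + 48) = (q - 3)*(q - 2)*(q^3 - 12*q - 16) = (q - 4)*(q - 3)*(q - 2)*(q^2 + 4*q + 4) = (q - 4)*(q - 3)*(q - 2)*(q + 2)*(q + 2)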